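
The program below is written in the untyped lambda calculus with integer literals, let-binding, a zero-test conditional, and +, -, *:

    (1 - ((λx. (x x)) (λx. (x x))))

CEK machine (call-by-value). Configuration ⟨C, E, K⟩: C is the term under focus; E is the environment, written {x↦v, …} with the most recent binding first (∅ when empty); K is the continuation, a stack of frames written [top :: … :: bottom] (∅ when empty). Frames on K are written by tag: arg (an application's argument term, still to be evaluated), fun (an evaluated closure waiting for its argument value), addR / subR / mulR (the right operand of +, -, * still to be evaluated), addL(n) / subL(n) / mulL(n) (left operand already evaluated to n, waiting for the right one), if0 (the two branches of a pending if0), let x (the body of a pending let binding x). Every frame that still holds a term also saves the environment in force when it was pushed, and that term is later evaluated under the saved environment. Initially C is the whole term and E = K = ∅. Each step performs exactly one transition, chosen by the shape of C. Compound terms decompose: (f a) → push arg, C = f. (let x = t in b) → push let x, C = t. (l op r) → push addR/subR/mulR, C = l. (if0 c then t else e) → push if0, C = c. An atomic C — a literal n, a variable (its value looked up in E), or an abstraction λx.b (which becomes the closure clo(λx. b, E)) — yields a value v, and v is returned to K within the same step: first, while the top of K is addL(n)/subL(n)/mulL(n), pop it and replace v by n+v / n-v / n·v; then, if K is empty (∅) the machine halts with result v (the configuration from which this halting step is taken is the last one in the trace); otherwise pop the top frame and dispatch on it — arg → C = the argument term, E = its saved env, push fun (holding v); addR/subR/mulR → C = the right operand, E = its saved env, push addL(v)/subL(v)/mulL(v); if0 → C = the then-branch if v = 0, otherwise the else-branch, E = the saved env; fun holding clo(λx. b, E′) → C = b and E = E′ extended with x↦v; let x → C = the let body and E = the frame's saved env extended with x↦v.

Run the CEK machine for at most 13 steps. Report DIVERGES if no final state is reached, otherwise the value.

Answer: DIVERGES (no final state within 13 steps)

Machine steps:
step 0: [C=(1 - ((λx. (x x)) (λx. (x x)))) | E=∅ | K=∅]
step 1: [C=1 | E=∅ | K=[subR]]
step 2: [C=((λx. (x x)) (λx. (x x))) | E=∅ | K=[subL(1)]]
step 3: [C=(λx. (x x)) | E=∅ | K=[arg :: subL(1)]]
step 4: [C=(λx. (x x)) | E=∅ | K=[fun :: subL(1)]]
step 5: [C=(x x) | E={x↦clo(λx. (x x), ∅)} | K=[subL(1)]]
step 6: [C=x | E={x↦clo(λx. (x x), ∅)} | K=[arg :: subL(1)]]
step 7: [C=x | E={x↦clo(λx. (x x), ∅)} | K=[fun :: subL(1)]]
… configuration repeats with period 3 (steps 5–7 recur indefinitely) …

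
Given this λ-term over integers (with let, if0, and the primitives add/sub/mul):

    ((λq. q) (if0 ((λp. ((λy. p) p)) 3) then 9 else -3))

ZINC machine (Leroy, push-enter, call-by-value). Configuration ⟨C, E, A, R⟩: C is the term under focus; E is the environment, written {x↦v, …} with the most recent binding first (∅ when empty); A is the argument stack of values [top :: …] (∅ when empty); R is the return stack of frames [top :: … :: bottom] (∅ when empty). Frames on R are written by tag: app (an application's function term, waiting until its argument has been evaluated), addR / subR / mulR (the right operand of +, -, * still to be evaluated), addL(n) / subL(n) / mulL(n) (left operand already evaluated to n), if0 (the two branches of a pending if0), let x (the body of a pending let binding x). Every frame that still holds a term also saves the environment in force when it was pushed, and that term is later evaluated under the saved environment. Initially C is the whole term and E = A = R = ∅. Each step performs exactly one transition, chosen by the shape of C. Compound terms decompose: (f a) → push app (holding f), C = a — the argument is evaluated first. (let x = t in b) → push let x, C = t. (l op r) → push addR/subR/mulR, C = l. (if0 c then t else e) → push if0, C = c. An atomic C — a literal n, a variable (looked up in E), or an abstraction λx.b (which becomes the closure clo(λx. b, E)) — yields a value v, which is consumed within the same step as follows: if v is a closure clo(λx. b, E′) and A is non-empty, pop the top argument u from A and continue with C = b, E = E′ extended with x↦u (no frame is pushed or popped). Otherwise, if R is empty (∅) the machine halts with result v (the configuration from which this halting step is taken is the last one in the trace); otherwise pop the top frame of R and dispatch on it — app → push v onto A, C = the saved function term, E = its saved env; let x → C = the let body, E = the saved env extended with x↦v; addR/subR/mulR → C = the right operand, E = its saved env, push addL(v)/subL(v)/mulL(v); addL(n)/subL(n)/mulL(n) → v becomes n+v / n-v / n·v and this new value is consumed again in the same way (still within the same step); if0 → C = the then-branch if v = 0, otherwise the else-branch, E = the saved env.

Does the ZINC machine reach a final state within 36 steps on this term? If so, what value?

step 0: <C=((λq. q) (if0 ((λp. ((λy. p) p)) 3) then 9 else -3)), E=∅, A=∅, R=∅>
step 1: <C=(if0 ((λp. ((λy. p) p)) 3) then 9 else -3), E=∅, A=∅, R=[app]>
step 2: <C=((λp. ((λy. p) p)) 3), E=∅, A=∅, R=[if0 :: app]>
step 3: <C=3, E=∅, A=∅, R=[app :: if0 :: app]>
step 4: <C=(λp. ((λy. p) p)), E=∅, A=[3], R=[if0 :: app]>
step 5: <C=((λy. p) p), E={p↦3}, A=∅, R=[if0 :: app]>
step 6: <C=p, E={p↦3}, A=∅, R=[app :: if0 :: app]>
step 7: <C=(λy. p), E={p↦3}, A=[3], R=[if0 :: app]>
step 8: <C=p, E={y↦3, p↦3}, A=∅, R=[if0 :: app]>
step 9: <C=-3, E=∅, A=∅, R=[app]>
step 10: <C=(λq. q), E=∅, A=[-3], R=∅>
step 11: <C=q, E={q↦-3}, A=∅, R=∅>
→ final value -3

Answer: -3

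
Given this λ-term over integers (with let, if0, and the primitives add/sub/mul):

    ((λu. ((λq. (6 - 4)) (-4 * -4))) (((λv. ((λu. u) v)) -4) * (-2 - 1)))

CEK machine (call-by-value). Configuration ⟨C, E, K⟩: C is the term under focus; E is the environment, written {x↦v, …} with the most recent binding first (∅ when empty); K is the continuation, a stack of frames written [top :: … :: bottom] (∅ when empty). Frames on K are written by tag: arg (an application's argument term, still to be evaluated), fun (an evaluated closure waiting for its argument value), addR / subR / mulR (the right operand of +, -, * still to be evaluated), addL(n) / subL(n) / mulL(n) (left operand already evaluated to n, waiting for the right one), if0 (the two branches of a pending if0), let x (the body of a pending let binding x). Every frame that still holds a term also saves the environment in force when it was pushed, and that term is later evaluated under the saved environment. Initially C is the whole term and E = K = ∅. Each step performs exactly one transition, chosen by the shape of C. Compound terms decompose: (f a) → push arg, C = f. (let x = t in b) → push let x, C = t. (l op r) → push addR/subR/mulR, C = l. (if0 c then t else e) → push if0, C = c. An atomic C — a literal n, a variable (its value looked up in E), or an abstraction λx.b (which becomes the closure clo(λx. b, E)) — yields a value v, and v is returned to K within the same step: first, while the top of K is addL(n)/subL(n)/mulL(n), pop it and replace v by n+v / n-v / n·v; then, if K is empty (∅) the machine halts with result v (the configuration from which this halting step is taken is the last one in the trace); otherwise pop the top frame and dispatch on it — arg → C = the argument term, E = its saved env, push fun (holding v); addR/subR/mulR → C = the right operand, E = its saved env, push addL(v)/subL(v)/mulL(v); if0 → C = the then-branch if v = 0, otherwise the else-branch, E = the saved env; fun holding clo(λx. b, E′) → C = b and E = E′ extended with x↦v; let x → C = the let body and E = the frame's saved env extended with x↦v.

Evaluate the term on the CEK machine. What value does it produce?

Answer: 2

Machine steps:
0. <C=((λu. ((λq. (6 - 4)) (-4 * -4))) (((λv. ((λu. u) v)) -4) * (-2 - 1))), E=∅, K=∅>
1. <C=(λu. ((λq. (6 - 4)) (-4 * -4))), E=∅, K=[arg]>
2. <C=(((λv. ((λu. u) v)) -4) * (-2 - 1)), E=∅, K=[fun]>
3. <C=((λv. ((λu. u) v)) -4), E=∅, K=[mulR :: fun]>
4. <C=(λv. ((λu. u) v)), E=∅, K=[arg :: mulR :: fun]>
5. <C=-4, E=∅, K=[fun :: mulR :: fun]>
6. <C=((λu. u) v), E={v↦-4}, K=[mulR :: fun]>
7. <C=(λu. u), E={v↦-4}, K=[arg :: mulR :: fun]>
8. <C=v, E={v↦-4}, K=[fun :: mulR :: fun]>
9. <C=u, E={u↦-4, v↦-4}, K=[mulR :: fun]>
10. <C=(-2 - 1), E=∅, K=[mulL(-4) :: fun]>
11. <C=-2, E=∅, K=[subR :: mulL(-4) :: fun]>
12. <C=1, E=∅, K=[subL(-2) :: mulL(-4) :: fun]>
13. <C=((λq. (6 - 4)) (-4 * -4)), E={u↦12}, K=∅>
14. <C=(λq. (6 - 4)), E={u↦12}, K=[arg]>
15. <C=(-4 * -4), E={u↦12}, K=[fun]>
16. <C=-4, E={u↦12}, K=[mulR :: fun]>
17. <C=-4, E={u↦12}, K=[mulL(-4) :: fun]>
18. <C=(6 - 4), E={q↦16, u↦12}, K=∅>
19. <C=6, E={q↦16, u↦12}, K=[subR]>
20. <C=4, E={q↦16, u↦12}, K=[subL(6)]>
→ final value 2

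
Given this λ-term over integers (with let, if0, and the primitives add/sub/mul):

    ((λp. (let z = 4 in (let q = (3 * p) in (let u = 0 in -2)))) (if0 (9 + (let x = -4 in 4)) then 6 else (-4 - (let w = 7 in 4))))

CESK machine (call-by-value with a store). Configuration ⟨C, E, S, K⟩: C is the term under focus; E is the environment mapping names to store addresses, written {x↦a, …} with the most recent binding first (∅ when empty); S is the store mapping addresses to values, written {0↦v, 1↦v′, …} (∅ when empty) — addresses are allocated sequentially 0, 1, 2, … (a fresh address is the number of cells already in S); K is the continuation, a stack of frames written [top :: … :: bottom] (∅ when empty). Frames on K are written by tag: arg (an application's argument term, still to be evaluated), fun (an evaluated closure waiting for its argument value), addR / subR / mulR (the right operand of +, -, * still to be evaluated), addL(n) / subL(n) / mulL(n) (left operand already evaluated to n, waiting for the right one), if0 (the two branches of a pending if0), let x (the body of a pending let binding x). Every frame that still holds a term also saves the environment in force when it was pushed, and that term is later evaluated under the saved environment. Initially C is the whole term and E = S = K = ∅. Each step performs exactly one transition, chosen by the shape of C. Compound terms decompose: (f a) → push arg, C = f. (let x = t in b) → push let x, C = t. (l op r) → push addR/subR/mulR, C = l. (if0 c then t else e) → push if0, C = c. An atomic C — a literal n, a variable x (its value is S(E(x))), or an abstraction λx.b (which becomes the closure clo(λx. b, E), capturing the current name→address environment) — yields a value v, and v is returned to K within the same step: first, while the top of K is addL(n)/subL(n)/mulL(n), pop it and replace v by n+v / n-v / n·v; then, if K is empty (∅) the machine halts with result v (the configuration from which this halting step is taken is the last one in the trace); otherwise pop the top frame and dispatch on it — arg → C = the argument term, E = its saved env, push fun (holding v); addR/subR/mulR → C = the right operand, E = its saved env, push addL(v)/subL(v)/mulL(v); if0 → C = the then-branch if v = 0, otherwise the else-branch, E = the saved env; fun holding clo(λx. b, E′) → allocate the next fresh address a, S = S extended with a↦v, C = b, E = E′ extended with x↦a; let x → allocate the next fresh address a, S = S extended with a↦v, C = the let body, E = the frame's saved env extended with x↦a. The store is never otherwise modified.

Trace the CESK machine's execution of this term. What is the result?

0. [C=((λp. (let z = 4 in (let q = (3 * p) in (let u = 0 in -2)))) (if0 (9 + (let x = -4 in 4)) then 6 else (-4 - (let w = 7 in 4)))) | E=∅ | S=∅ | K=∅]
1. [C=(λp. (let z = 4 in (let q = (3 * p) in (let u = 0 in -2)))) | E=∅ | S=∅ | K=[arg]]
2. [C=(if0 (9 + (let x = -4 in 4)) then 6 else (-4 - (let w = 7 in 4))) | E=∅ | S=∅ | K=[fun]]
3. [C=(9 + (let x = -4 in 4)) | E=∅ | S=∅ | K=[if0 :: fun]]
4. [C=9 | E=∅ | S=∅ | K=[addR :: if0 :: fun]]
5. [C=(let x = -4 in 4) | E=∅ | S=∅ | K=[addL(9) :: if0 :: fun]]
6. [C=-4 | E=∅ | S=∅ | K=[let x :: addL(9) :: if0 :: fun]]
7. [C=4 | E={x↦0} | S={0↦-4} | K=[addL(9) :: if0 :: fun]]
8. [C=(-4 - (let w = 7 in 4)) | E=∅ | S={0↦-4} | K=[fun]]
9. [C=-4 | E=∅ | S={0↦-4} | K=[subR :: fun]]
10. [C=(let w = 7 in 4) | E=∅ | S={0↦-4} | K=[subL(-4) :: fun]]
11. [C=7 | E=∅ | S={0↦-4} | K=[let w :: subL(-4) :: fun]]
12. [C=4 | E={w↦1} | S={0↦-4, 1↦7} | K=[subL(-4) :: fun]]
13. [C=(let z = 4 in (let q = (3 * p) in (let u = 0 in -2))) | E={p↦2} | S={0↦-4, 1↦7, 2↦-8} | K=∅]
14. [C=4 | E={p↦2} | S={0↦-4, 1↦7, 2↦-8} | K=[let z]]
15. [C=(let q = (3 * p) in (let u = 0 in -2)) | E={z↦3, p↦2} | S={0↦-4, 1↦7, 2↦-8, 3↦4} | K=∅]
16. [C=(3 * p) | E={z↦3, p↦2} | S={0↦-4, 1↦7, 2↦-8, 3↦4} | K=[let q]]
17. [C=3 | E={z↦3, p↦2} | S={0↦-4, 1↦7, 2↦-8, 3↦4} | K=[mulR :: let q]]
18. [C=p | E={z↦3, p↦2} | S={0↦-4, 1↦7, 2↦-8, 3↦4} | K=[mulL(3) :: let q]]
19. [C=(let u = 0 in -2) | E={q↦4, z↦3, p↦2} | S={0↦-4, 1↦7, 2↦-8, 3↦4, 4↦-24} | K=∅]
20. [C=0 | E={q↦4, z↦3, p↦2} | S={0↦-4, 1↦7, 2↦-8, 3↦4, 4↦-24} | K=[let u]]
21. [C=-2 | E={u↦5, q↦4, z↦3, p↦2} | S={0↦-4, 1↦7, 2↦-8, 3↦4, 4↦-24, 5↦0} | K=∅]
→ final value -2

Answer: -2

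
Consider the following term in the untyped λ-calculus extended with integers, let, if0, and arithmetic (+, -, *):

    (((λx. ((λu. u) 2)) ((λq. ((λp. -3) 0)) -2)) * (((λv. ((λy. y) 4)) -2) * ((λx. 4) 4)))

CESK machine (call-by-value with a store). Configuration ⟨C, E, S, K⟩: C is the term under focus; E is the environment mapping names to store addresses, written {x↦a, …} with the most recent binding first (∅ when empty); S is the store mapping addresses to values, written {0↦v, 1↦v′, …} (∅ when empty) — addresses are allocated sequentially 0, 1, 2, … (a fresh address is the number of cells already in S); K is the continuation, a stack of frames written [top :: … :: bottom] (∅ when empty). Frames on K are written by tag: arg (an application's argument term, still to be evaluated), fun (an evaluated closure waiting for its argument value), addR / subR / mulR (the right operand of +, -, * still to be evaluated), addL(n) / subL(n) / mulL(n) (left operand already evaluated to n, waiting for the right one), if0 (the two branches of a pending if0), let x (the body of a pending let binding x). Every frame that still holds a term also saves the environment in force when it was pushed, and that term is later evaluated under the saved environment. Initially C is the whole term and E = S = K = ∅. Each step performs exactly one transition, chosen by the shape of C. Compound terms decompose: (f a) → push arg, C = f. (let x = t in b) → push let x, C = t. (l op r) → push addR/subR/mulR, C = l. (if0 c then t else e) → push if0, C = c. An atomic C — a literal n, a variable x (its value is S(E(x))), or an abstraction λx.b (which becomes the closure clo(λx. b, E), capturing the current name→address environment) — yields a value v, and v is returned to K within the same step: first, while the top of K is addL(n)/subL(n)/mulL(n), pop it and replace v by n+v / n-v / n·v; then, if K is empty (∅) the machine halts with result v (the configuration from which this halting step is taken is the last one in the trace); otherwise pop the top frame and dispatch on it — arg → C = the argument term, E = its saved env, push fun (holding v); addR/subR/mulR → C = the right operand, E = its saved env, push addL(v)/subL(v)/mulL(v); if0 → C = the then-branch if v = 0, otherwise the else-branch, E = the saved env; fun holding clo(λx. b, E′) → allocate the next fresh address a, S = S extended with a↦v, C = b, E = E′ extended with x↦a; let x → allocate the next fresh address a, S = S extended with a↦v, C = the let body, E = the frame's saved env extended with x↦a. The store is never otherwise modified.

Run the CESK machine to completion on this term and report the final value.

t=0: [C=(((λx. ((λu. u) 2)) ((λq. ((λp. -3) 0)) -2)) * (((λv. ((λy. y) 4)) -2) * ((λx. 4) 4))) | E=∅ | S=∅ | K=∅]
t=1: [C=((λx. ((λu. u) 2)) ((λq. ((λp. -3) 0)) -2)) | E=∅ | S=∅ | K=[mulR]]
t=2: [C=(λx. ((λu. u) 2)) | E=∅ | S=∅ | K=[arg :: mulR]]
t=3: [C=((λq. ((λp. -3) 0)) -2) | E=∅ | S=∅ | K=[fun :: mulR]]
t=4: [C=(λq. ((λp. -3) 0)) | E=∅ | S=∅ | K=[arg :: fun :: mulR]]
t=5: [C=-2 | E=∅ | S=∅ | K=[fun :: fun :: mulR]]
t=6: [C=((λp. -3) 0) | E={q↦0} | S={0↦-2} | K=[fun :: mulR]]
t=7: [C=(λp. -3) | E={q↦0} | S={0↦-2} | K=[arg :: fun :: mulR]]
t=8: [C=0 | E={q↦0} | S={0↦-2} | K=[fun :: fun :: mulR]]
t=9: [C=-3 | E={p↦1, q↦0} | S={0↦-2, 1↦0} | K=[fun :: mulR]]
t=10: [C=((λu. u) 2) | E={x↦2} | S={0↦-2, 1↦0, 2↦-3} | K=[mulR]]
t=11: [C=(λu. u) | E={x↦2} | S={0↦-2, 1↦0, 2↦-3} | K=[arg :: mulR]]
t=12: [C=2 | E={x↦2} | S={0↦-2, 1↦0, 2↦-3} | K=[fun :: mulR]]
t=13: [C=u | E={u↦3, x↦2} | S={0↦-2, 1↦0, 2↦-3, 3↦2} | K=[mulR]]
t=14: [C=(((λv. ((λy. y) 4)) -2) * ((λx. 4) 4)) | E=∅ | S={0↦-2, 1↦0, 2↦-3, 3↦2} | K=[mulL(2)]]
t=15: [C=((λv. ((λy. y) 4)) -2) | E=∅ | S={0↦-2, 1↦0, 2↦-3, 3↦2} | K=[mulR :: mulL(2)]]
t=16: [C=(λv. ((λy. y) 4)) | E=∅ | S={0↦-2, 1↦0, 2↦-3, 3↦2} | K=[arg :: mulR :: mulL(2)]]
t=17: [C=-2 | E=∅ | S={0↦-2, 1↦0, 2↦-3, 3↦2} | K=[fun :: mulR :: mulL(2)]]
t=18: [C=((λy. y) 4) | E={v↦4} | S={0↦-2, 1↦0, 2↦-3, 3↦2, 4↦-2} | K=[mulR :: mulL(2)]]
t=19: [C=(λy. y) | E={v↦4} | S={0↦-2, 1↦0, 2↦-3, 3↦2, 4↦-2} | K=[arg :: mulR :: mulL(2)]]
t=20: [C=4 | E={v↦4} | S={0↦-2, 1↦0, 2↦-3, 3↦2, 4↦-2} | K=[fun :: mulR :: mulL(2)]]
t=21: [C=y | E={y↦5, v↦4} | S={0↦-2, 1↦0, 2↦-3, 3↦2, 4↦-2, 5↦4} | K=[mulR :: mulL(2)]]
t=22: [C=((λx. 4) 4) | E=∅ | S={0↦-2, 1↦0, 2↦-3, 3↦2, 4↦-2, 5↦4} | K=[mulL(4) :: mulL(2)]]
t=23: [C=(λx. 4) | E=∅ | S={0↦-2, 1↦0, 2↦-3, 3↦2, 4↦-2, 5↦4} | K=[arg :: mulL(4) :: mulL(2)]]
t=24: [C=4 | E=∅ | S={0↦-2, 1↦0, 2↦-3, 3↦2, 4↦-2, 5↦4} | K=[fun :: mulL(4) :: mulL(2)]]
t=25: [C=4 | E={x↦6} | S={0↦-2, 1↦0, 2↦-3, 3↦2, 4↦-2, 5↦4, 6↦4} | K=[mulL(4) :: mulL(2)]]
→ final value 32

Answer: 32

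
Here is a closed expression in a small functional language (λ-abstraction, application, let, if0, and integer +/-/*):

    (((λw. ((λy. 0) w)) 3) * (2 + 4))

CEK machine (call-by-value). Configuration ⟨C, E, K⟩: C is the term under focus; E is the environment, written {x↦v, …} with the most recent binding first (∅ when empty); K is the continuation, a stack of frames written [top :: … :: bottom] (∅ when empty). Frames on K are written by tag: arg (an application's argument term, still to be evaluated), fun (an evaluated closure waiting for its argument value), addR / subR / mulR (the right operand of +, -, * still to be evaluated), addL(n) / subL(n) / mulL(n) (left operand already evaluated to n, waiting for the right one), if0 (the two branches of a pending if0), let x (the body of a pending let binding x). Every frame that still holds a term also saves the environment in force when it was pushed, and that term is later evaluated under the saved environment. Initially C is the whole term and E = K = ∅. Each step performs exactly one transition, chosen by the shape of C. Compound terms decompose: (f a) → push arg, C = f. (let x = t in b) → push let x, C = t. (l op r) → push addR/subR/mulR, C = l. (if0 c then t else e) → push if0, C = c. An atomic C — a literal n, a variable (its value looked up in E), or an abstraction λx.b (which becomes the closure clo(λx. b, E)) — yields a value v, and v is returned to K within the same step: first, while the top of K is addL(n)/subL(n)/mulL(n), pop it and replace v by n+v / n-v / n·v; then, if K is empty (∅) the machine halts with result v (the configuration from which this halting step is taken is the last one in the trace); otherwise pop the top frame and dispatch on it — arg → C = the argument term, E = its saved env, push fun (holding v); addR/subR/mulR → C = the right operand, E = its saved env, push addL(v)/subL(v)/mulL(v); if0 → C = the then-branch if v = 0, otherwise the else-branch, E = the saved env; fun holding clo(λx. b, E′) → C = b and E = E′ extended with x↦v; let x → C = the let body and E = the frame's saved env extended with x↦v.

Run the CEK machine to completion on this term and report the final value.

t=0: [C=(((λw. ((λy. 0) w)) 3) * (2 + 4)) | E=∅ | K=∅]
t=1: [C=((λw. ((λy. 0) w)) 3) | E=∅ | K=[mulR]]
t=2: [C=(λw. ((λy. 0) w)) | E=∅ | K=[arg :: mulR]]
t=3: [C=3 | E=∅ | K=[fun :: mulR]]
t=4: [C=((λy. 0) w) | E={w↦3} | K=[mulR]]
t=5: [C=(λy. 0) | E={w↦3} | K=[arg :: mulR]]
t=6: [C=w | E={w↦3} | K=[fun :: mulR]]
t=7: [C=0 | E={y↦3, w↦3} | K=[mulR]]
t=8: [C=(2 + 4) | E=∅ | K=[mulL(0)]]
t=9: [C=2 | E=∅ | K=[addR :: mulL(0)]]
t=10: [C=4 | E=∅ | K=[addL(2) :: mulL(0)]]
→ final value 0

Answer: 0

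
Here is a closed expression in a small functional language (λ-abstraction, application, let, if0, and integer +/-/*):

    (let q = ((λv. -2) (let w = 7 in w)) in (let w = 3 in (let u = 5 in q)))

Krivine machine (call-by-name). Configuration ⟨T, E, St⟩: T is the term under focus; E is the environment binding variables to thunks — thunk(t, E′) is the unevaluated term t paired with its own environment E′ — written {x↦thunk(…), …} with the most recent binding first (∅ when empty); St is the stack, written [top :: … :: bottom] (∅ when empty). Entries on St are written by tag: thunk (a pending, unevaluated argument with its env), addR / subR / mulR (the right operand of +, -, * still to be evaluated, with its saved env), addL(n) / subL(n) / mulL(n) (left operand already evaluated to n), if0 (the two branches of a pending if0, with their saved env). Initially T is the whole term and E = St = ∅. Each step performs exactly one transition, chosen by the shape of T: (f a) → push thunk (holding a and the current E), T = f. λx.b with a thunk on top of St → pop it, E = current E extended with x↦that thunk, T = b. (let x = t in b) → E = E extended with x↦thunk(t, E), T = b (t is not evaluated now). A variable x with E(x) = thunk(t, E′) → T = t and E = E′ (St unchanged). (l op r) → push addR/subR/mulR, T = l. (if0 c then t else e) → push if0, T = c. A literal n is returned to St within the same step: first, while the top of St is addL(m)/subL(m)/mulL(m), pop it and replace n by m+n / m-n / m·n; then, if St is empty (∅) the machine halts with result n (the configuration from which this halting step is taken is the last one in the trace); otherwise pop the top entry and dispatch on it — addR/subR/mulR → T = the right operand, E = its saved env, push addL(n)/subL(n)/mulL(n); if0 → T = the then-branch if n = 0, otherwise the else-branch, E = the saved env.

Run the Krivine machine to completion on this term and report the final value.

[0] ⟨T=(let q = ((λv. -2) (let w = 7 in w)) in (let w = 3 in (let u = 5 in q))); E=∅; St=∅⟩
[1] ⟨T=(let w = 3 in (let u = 5 in q)); E={q↦thunk(((λv. -2) (let w = 7 in w)), ∅)}; St=∅⟩
[2] ⟨T=(let u = 5 in q); E={w↦thunk(3, {q↦thunk(((λv. -2) (let w = 7 in w)), ∅)}), q↦thunk(((λv. -2) (let w = 7 in w)), ∅)}; St=∅⟩
[3] ⟨T=q; E={u↦thunk(5, {w↦thunk(3, {q↦thunk(((λv. -2) (let w = 7 in w)), ∅)}), q↦thunk(((λv. -2) (let w = 7 in w)), ∅)}), w↦thunk(3, {q↦thunk(((λv. -2) (let w = 7 in w)), ∅)}), q↦thunk(((λv. -2) (let w = 7 in w)), ∅)}; St=∅⟩
[4] ⟨T=((λv. -2) (let w = 7 in w)); E=∅; St=∅⟩
[5] ⟨T=(λv. -2); E=∅; St=[thunk]⟩
[6] ⟨T=-2; E={v↦thunk((let w = 7 in w), ∅)}; St=∅⟩
→ final value -2

Answer: -2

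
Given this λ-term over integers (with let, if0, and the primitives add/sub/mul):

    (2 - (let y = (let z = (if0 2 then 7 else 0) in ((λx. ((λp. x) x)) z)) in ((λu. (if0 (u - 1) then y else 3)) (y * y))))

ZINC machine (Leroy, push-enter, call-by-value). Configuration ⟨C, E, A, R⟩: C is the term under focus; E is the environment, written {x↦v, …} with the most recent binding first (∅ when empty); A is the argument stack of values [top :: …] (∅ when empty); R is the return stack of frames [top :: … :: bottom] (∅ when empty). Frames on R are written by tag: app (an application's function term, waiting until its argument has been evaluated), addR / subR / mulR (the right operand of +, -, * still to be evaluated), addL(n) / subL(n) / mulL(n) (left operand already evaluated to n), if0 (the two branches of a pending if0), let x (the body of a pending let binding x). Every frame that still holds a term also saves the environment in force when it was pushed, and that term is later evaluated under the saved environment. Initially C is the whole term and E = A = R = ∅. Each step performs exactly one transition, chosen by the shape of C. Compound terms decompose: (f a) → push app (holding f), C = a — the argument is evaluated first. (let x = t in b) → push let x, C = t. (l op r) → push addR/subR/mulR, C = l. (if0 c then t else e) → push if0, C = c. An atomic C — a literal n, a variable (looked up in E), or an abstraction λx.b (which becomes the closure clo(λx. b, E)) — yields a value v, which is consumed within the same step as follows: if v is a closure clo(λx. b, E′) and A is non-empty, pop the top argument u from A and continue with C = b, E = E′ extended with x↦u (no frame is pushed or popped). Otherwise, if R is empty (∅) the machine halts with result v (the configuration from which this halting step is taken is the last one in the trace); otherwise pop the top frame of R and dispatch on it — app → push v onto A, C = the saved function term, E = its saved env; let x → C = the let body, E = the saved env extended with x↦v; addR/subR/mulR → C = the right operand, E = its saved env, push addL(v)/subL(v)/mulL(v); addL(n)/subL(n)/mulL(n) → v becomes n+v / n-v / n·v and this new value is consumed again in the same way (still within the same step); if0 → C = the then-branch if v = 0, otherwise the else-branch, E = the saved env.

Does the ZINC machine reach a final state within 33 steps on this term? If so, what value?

0. <C=(2 - (let y = (let z = (if0 2 then 7 else 0) in ((λx. ((λp. x) x)) z)) in ((λu. (if0 (u - 1) then y else 3)) (y * y)))), E=∅, A=∅, R=∅>
1. <C=2, E=∅, A=∅, R=[subR]>
2. <C=(let y = (let z = (if0 2 then 7 else 0) in ((λx. ((λp. x) x)) z)) in ((λu. (if0 (u - 1) then y else 3)) (y * y))), E=∅, A=∅, R=[subL(2)]>
3. <C=(let z = (if0 2 then 7 else 0) in ((λx. ((λp. x) x)) z)), E=∅, A=∅, R=[let y :: subL(2)]>
4. <C=(if0 2 then 7 else 0), E=∅, A=∅, R=[let z :: let y :: subL(2)]>
5. <C=2, E=∅, A=∅, R=[if0 :: let z :: let y :: subL(2)]>
6. <C=0, E=∅, A=∅, R=[let z :: let y :: subL(2)]>
7. <C=((λx. ((λp. x) x)) z), E={z↦0}, A=∅, R=[let y :: subL(2)]>
8. <C=z, E={z↦0}, A=∅, R=[app :: let y :: subL(2)]>
9. <C=(λx. ((λp. x) x)), E={z↦0}, A=[0], R=[let y :: subL(2)]>
10. <C=((λp. x) x), E={x↦0, z↦0}, A=∅, R=[let y :: subL(2)]>
11. <C=x, E={x↦0, z↦0}, A=∅, R=[app :: let y :: subL(2)]>
12. <C=(λp. x), E={x↦0, z↦0}, A=[0], R=[let y :: subL(2)]>
13. <C=x, E={p↦0, x↦0, z↦0}, A=∅, R=[let y :: subL(2)]>
14. <C=((λu. (if0 (u - 1) then y else 3)) (y * y)), E={y↦0}, A=∅, R=[subL(2)]>
15. <C=(y * y), E={y↦0}, A=∅, R=[app :: subL(2)]>
16. <C=y, E={y↦0}, A=∅, R=[mulR :: app :: subL(2)]>
17. <C=y, E={y↦0}, A=∅, R=[mulL(0) :: app :: subL(2)]>
18. <C=(λu. (if0 (u - 1) then y else 3)), E={y↦0}, A=[0], R=[subL(2)]>
19. <C=(if0 (u - 1) then y else 3), E={u↦0, y↦0}, A=∅, R=[subL(2)]>
20. <C=(u - 1), E={u↦0, y↦0}, A=∅, R=[if0 :: subL(2)]>
21. <C=u, E={u↦0, y↦0}, A=∅, R=[subR :: if0 :: subL(2)]>
22. <C=1, E={u↦0, y↦0}, A=∅, R=[subL(0) :: if0 :: subL(2)]>
23. <C=3, E={u↦0, y↦0}, A=∅, R=[subL(2)]>
→ final value -1

Answer: -1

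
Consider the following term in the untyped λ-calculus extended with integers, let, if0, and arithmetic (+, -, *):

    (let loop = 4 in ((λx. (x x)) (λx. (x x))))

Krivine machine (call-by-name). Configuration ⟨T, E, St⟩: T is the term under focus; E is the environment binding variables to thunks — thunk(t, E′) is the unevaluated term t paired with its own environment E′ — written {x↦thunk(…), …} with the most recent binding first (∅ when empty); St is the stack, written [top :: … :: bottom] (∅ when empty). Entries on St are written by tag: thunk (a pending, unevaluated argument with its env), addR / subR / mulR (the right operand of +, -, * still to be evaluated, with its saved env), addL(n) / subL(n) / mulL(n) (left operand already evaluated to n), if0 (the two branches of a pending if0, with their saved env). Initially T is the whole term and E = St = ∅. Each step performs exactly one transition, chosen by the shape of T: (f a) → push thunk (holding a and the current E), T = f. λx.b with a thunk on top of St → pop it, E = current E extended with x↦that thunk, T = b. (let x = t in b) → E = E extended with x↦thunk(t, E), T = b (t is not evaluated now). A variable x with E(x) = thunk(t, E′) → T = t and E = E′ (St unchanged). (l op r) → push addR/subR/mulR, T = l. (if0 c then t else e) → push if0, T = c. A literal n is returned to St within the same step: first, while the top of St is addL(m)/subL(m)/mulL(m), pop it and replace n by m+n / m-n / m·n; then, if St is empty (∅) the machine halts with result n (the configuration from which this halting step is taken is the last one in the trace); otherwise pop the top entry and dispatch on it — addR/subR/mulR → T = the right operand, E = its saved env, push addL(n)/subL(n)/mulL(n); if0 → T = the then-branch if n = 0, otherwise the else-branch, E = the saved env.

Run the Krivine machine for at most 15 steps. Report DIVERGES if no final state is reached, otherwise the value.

t=0: ⟨T=(let loop = 4 in ((λx. (x x)) (λx. (x x)))); E=∅; St=∅⟩
t=1: ⟨T=((λx. (x x)) (λx. (x x))); E={loop↦thunk(4, ∅)}; St=∅⟩
t=2: ⟨T=(λx. (x x)); E={loop↦thunk(4, ∅)}; St=[thunk]⟩
t=3: ⟨T=(x x); E={x↦thunk((λx. (x x)), {loop↦thunk(4, ∅)}), loop↦thunk(4, ∅)}; St=∅⟩
t=4: ⟨T=x; E={x↦thunk((λx. (x x)), {loop↦thunk(4, ∅)}), loop↦thunk(4, ∅)}; St=[thunk]⟩
t=5: ⟨T=(λx. (x x)); E={loop↦thunk(4, ∅)}; St=[thunk]⟩
t=6: ⟨T=(x x); E={x↦thunk(x, {x↦thunk((λx. (x x)), {loop↦thunk(4, ∅)}), loop↦thunk(4, ∅)}), loop↦thunk(4, ∅)}; St=∅⟩
t=7: ⟨T=x; E={x↦thunk(x, {x↦thunk((λx. (x x)), {loop↦thunk(4, ∅)}), loop↦thunk(4, ∅)}), loop↦thunk(4, ∅)}; St=[thunk]⟩
t=8: ⟨T=x; E={x↦thunk((λx. (x x)), {loop↦thunk(4, ∅)}), loop↦thunk(4, ∅)}; St=[thunk]⟩
t=9: ⟨T=(λx. (x x)); E={loop↦thunk(4, ∅)}; St=[thunk]⟩
t=10: ⟨T=(x x); E={x↦thunk(x, {x↦thunk(x, {x↦thunk((λx. (x x)), {loop↦thunk(4, ∅)}), loop↦thunk(4, ∅)}), loop↦thunk(4, ∅)}), loop↦thunk(4, ∅)}; St=∅⟩
t=11: ⟨T=x; E={x↦thunk(x, {x↦thunk(x, {x↦thunk((λx. (x x)), {loop↦thunk(4, ∅)}), loop↦thunk(4, ∅)}), loop↦thunk(4, ∅)}), loop↦thunk(4, ∅)}; St=[thunk]⟩
t=12: ⟨T=x; E={x↦thunk(x, {x↦thunk((λx. (x x)), {loop↦thunk(4, ∅)}), loop↦thunk(4, ∅)}), loop↦thunk(4, ∅)}; St=[thunk]⟩
t=13: ⟨T=x; E={x↦thunk((λx. (x x)), {loop↦thunk(4, ∅)}), loop↦thunk(4, ∅)}; St=[thunk]⟩
t=14: ⟨T=(λx. (x x)); E={loop↦thunk(4, ∅)}; St=[thunk]⟩
t=15: ⟨T=(x x); E={x↦thunk(x, {x↦thunk(x, {x↦thunk(x, {x↦thunk((λx. (x x)), {loop↦thunk(4, ∅)}), loop↦thunk(4, ∅)}), loop↦thunk(4, ∅)}), loop↦thunk(4, ∅)}), loop↦thunk(4, ∅)}; St=∅⟩
→ 15 transitions taken and the configuration is still not final: no result within 15 steps

Answer: DIVERGES (no final state within 15 steps)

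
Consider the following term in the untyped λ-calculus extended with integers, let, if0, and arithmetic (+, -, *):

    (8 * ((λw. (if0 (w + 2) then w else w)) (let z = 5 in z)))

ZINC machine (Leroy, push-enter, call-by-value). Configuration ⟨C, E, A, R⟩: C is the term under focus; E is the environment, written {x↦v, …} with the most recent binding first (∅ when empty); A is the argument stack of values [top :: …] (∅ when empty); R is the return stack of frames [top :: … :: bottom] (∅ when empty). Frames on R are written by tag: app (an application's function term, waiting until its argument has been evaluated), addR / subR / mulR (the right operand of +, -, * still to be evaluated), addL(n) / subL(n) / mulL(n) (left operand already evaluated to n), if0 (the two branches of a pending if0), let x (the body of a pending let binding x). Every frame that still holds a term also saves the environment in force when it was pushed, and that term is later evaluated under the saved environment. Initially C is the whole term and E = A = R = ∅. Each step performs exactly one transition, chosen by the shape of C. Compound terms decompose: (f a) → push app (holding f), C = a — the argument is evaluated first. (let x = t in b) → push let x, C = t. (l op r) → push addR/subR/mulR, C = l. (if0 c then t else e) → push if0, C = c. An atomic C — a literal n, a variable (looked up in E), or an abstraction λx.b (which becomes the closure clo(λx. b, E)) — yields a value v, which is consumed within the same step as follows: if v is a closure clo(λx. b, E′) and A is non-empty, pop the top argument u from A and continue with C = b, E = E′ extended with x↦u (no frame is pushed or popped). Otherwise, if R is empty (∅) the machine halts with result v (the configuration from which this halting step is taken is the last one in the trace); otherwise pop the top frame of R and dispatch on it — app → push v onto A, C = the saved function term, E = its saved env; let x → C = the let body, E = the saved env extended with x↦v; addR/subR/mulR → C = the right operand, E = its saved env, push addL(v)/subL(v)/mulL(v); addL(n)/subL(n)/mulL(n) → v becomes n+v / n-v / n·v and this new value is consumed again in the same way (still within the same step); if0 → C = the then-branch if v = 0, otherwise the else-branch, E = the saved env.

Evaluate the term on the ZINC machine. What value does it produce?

Answer: 40

Execution trace:
t=0: <C=(8 * ((λw. (if0 (w + 2) then w else w)) (let z = 5 in z))), E=∅, A=∅, R=∅>
t=1: <C=8, E=∅, A=∅, R=[mulR]>
t=2: <C=((λw. (if0 (w + 2) then w else w)) (let z = 5 in z)), E=∅, A=∅, R=[mulL(8)]>
t=3: <C=(let z = 5 in z), E=∅, A=∅, R=[app :: mulL(8)]>
t=4: <C=5, E=∅, A=∅, R=[let z :: app :: mulL(8)]>
t=5: <C=z, E={z↦5}, A=∅, R=[app :: mulL(8)]>
t=6: <C=(λw. (if0 (w + 2) then w else w)), E=∅, A=[5], R=[mulL(8)]>
t=7: <C=(if0 (w + 2) then w else w), E={w↦5}, A=∅, R=[mulL(8)]>
t=8: <C=(w + 2), E={w↦5}, A=∅, R=[if0 :: mulL(8)]>
t=9: <C=w, E={w↦5}, A=∅, R=[addR :: if0 :: mulL(8)]>
t=10: <C=2, E={w↦5}, A=∅, R=[addL(5) :: if0 :: mulL(8)]>
t=11: <C=w, E={w↦5}, A=∅, R=[mulL(8)]>
→ final value 40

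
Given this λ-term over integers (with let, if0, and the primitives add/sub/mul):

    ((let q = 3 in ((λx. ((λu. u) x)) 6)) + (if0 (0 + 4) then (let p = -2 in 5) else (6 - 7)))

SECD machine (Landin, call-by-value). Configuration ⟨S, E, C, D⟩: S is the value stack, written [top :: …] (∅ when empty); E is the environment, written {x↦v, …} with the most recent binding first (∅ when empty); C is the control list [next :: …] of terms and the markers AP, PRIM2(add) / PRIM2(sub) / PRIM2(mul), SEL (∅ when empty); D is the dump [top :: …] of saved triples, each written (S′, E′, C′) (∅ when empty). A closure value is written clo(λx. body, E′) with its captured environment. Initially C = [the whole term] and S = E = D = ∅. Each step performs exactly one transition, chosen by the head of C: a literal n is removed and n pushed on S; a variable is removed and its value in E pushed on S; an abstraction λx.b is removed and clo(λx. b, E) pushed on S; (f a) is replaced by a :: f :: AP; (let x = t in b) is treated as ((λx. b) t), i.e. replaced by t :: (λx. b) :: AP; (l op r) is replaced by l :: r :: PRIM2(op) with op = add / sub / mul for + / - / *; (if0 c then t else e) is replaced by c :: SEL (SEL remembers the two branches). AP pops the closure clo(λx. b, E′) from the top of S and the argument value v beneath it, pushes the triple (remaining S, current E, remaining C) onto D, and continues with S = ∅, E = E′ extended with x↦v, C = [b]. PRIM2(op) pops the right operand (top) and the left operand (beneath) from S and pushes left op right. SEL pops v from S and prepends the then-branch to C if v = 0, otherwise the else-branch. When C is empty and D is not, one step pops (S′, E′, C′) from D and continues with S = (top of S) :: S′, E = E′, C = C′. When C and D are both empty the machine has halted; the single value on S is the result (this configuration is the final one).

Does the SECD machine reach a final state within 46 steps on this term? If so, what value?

0. <S=∅, E=∅, C=[((let q = 3 in ((λx. ((λu. u) x)) 6)) + (if0 (0 + 4) then (let p = -2 in 5) else (6 - 7)))], D=∅>
1. <S=∅, E=∅, C=[(let q = 3 in ((λx. ((λu. u) x)) 6)) :: (if0 (0 + 4) then (let p = -2 in 5) else (6 - 7)) :: PRIM2(add)], D=∅>
2. <S=∅, E=∅, C=[3 :: (λq. ((λx. ((λu. u) x)) 6)) :: AP :: (if0 (0 + 4) then (let p = -2 in 5) else (6 - 7)) :: PRIM2(add)], D=∅>
3. <S=[3], E=∅, C=[(λq. ((λx. ((λu. u) x)) 6)) :: AP :: (if0 (0 + 4) then (let p = -2 in 5) else (6 - 7)) :: PRIM2(add)], D=∅>
4. <S=[clo(λq. ((λx. ((λu. u) x)) 6), ∅) :: 3], E=∅, C=[AP :: (if0 (0 + 4) then (let p = -2 in 5) else (6 - 7)) :: PRIM2(add)], D=∅>
5. <S=∅, E={q↦3}, C=[((λx. ((λu. u) x)) 6)], D=[(∅, ∅, [(if0 (0 + 4) then (let p = -2 in 5) else (6 - 7)) :: PRIM2(add)])]>
6. <S=∅, E={q↦3}, C=[6 :: (λx. ((λu. u) x)) :: AP], D=[(∅, ∅, [(if0 (0 + 4) then (let p = -2 in 5) else (6 - 7)) :: PRIM2(add)])]>
7. <S=[6], E={q↦3}, C=[(λx. ((λu. u) x)) :: AP], D=[(∅, ∅, [(if0 (0 + 4) then (let p = -2 in 5) else (6 - 7)) :: PRIM2(add)])]>
8. <S=[clo(λx. ((λu. u) x), {q↦3}) :: 6], E={q↦3}, C=[AP], D=[(∅, ∅, [(if0 (0 + 4) then (let p = -2 in 5) else (6 - 7)) :: PRIM2(add)])]>
9. <S=∅, E={x↦6, q↦3}, C=[((λu. u) x)], D=[(∅, {q↦3}, ∅) :: (∅, ∅, [(if0 (0 + 4) then (let p = -2 in 5) else (6 - 7)) :: PRIM2(add)])]>
10. <S=∅, E={x↦6, q↦3}, C=[x :: (λu. u) :: AP], D=[(∅, {q↦3}, ∅) :: (∅, ∅, [(if0 (0 + 4) then (let p = -2 in 5) else (6 - 7)) :: PRIM2(add)])]>
11. <S=[6], E={x↦6, q↦3}, C=[(λu. u) :: AP], D=[(∅, {q↦3}, ∅) :: (∅, ∅, [(if0 (0 + 4) then (let p = -2 in 5) else (6 - 7)) :: PRIM2(add)])]>
12. <S=[clo(λu. u, {x↦6, q↦3}) :: 6], E={x↦6, q↦3}, C=[AP], D=[(∅, {q↦3}, ∅) :: (∅, ∅, [(if0 (0 + 4) then (let p = -2 in 5) else (6 - 7)) :: PRIM2(add)])]>
13. <S=∅, E={u↦6, x↦6, q↦3}, C=[u], D=[(∅, {x↦6, q↦3}, ∅) :: (∅, {q↦3}, ∅) :: (∅, ∅, [(if0 (0 + 4) then (let p = -2 in 5) else (6 - 7)) :: PRIM2(add)])]>
14. <S=[6], E={u↦6, x↦6, q↦3}, C=∅, D=[(∅, {x↦6, q↦3}, ∅) :: (∅, {q↦3}, ∅) :: (∅, ∅, [(if0 (0 + 4) then (let p = -2 in 5) else (6 - 7)) :: PRIM2(add)])]>
15. <S=[6], E={x↦6, q↦3}, C=∅, D=[(∅, {q↦3}, ∅) :: (∅, ∅, [(if0 (0 + 4) then (let p = -2 in 5) else (6 - 7)) :: PRIM2(add)])]>
16. <S=[6], E={q↦3}, C=∅, D=[(∅, ∅, [(if0 (0 + 4) then (let p = -2 in 5) else (6 - 7)) :: PRIM2(add)])]>
17. <S=[6], E=∅, C=[(if0 (0 + 4) then (let p = -2 in 5) else (6 - 7)) :: PRIM2(add)], D=∅>
18. <S=[6], E=∅, C=[(0 + 4) :: SEL :: PRIM2(add)], D=∅>
19. <S=[6], E=∅, C=[0 :: 4 :: PRIM2(add) :: SEL :: PRIM2(add)], D=∅>
20. <S=[0 :: 6], E=∅, C=[4 :: PRIM2(add) :: SEL :: PRIM2(add)], D=∅>
21. <S=[4 :: 0 :: 6], E=∅, C=[PRIM2(add) :: SEL :: PRIM2(add)], D=∅>
22. <S=[4 :: 6], E=∅, C=[SEL :: PRIM2(add)], D=∅>
23. <S=[6], E=∅, C=[(6 - 7) :: PRIM2(add)], D=∅>
24. <S=[6], E=∅, C=[6 :: 7 :: PRIM2(sub) :: PRIM2(add)], D=∅>
25. <S=[6 :: 6], E=∅, C=[7 :: PRIM2(sub) :: PRIM2(add)], D=∅>
26. <S=[7 :: 6 :: 6], E=∅, C=[PRIM2(sub) :: PRIM2(add)], D=∅>
27. <S=[-1 :: 6], E=∅, C=[PRIM2(add)], D=∅>
28. <S=[5], E=∅, C=∅, D=∅>
→ final value 5

Answer: 5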